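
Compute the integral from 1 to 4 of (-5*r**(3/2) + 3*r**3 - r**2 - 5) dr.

By the power rule, an antiderivative is F(r) = -2*r**(5/2) + 3*r**4/4 - r**3/3 - 5*r.
Then F(4) - F(1) = (260/3) - (-79/12) = 373/4.

373/4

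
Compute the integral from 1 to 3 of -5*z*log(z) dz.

10 - 45*log(3)/2

Integrate by parts once (u = ln z, dv = -5*z dz).
An antiderivative is F(z) = -5*z**2*(2*log(z) - 1)/4.
Then F(3) - F(1) = (45/4 - 45*log(3)/2) - (5/4) = 10 - 45*log(3)/2.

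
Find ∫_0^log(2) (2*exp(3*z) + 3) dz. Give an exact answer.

An antiderivative is F(z) = 2*exp(3*z)/3 + 3*z.
Then F(log(2)) - F(0) = (log(8) + 16/3) - (2/3) = log(8) + 14/3.

log(8) + 14/3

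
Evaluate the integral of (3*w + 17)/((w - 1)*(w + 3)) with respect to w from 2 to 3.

Factor the denominator: w**2 + 2*w - 3 = (w + 3)(w - 1).
Partial fractions: (3*w + 17)/((w - 1)*(w + 3)) = -2/(w + 3) + 5/(w - 1).
An antiderivative is F(w) = 5*log(w - 1) - 2*log(w + 3).
Then F(3) - F(2) = (log(8/9)) - (-log(25)) = -2*log(3) + 3*log(2) + 2*log(5).

-2*log(3) + 3*log(2) + 2*log(5)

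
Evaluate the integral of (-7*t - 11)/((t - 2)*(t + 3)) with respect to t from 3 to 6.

Factor the denominator: t**2 + t - 6 = (t + 3)(t - 2).
Partial fractions: (-7*t - 11)/((t - 2)*(t + 3)) = -2/(t + 3) - 5/(t - 2).
An antiderivative is F(t) = -5*log(t - 2) - 2*log(t + 3).
Then F(6) - F(3) = (-10*log(2) - 4*log(3)) - (-log(36)) = -8*log(2) - 2*log(3).

-8*log(2) - 2*log(3)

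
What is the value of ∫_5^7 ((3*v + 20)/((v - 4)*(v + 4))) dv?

-log(11) + 6*log(3)

Factor the denominator: v**2 - 16 = (v + 4)(v - 4).
Partial fractions: (3*v + 20)/((v - 4)*(v + 4)) = -1/(v + 4) + 4/(v - 4).
An antiderivative is F(v) = 4*log(v - 4) - log(v + 4).
Then F(7) - F(5) = (log(81/11)) - (-log(9)) = -log(11) + 6*log(3).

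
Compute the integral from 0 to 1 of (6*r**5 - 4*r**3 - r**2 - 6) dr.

By the power rule, an antiderivative is F(r) = r**6 - r**4 - r**3/3 - 6*r.
Then F(1) - F(0) = (-19/3) - (0) = -19/3.

-19/3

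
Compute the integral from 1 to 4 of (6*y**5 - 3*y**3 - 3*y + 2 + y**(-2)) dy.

3888

By the power rule, an antiderivative is F(y) = y**6 - 3*y**4/4 - 3*y**2/2 + 2*y - 1/y.
Then F(4) - F(1) = (15551/4) - (-1/4) = 3888.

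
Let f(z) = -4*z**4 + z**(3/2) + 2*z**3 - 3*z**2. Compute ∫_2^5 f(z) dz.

-22869/10 - 8*sqrt(2)/5 + 10*sqrt(5)

By the power rule, an antiderivative is F(z) = 2*z**(5/2)/5 - 4*z**5/5 + z**4/2 - z**3.
Then F(5) - F(2) = (-4625/2 + 10*sqrt(5)) - (-128/5 + 8*sqrt(2)/5) = -22869/10 - 8*sqrt(2)/5 + 10*sqrt(5).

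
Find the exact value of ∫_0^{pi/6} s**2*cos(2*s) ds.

Integrate by parts twice (u = s^2, dv = cos(2*s) ds).
An antiderivative is F(s) = s**2*sin(2*s)/2 + s*cos(2*s)/2 - sin(2*s)/4.
Then F(pi/6) - F(0) = (-sqrt(3)/8 + sqrt(3)*pi**2/144 + pi/24) - (0) = -sqrt(3)/8 + sqrt(3)*pi**2/144 + pi/24.

-sqrt(3)/8 + sqrt(3)*pi**2/144 + pi/24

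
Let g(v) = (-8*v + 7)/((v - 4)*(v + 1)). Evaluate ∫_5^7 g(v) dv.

Factor the denominator: v**2 - 3*v - 4 = (v + 1)(v - 4).
Partial fractions: (-8*v + 7)/((v - 4)*(v + 1)) = -3/(v + 1) - 5/(v - 4).
An antiderivative is F(v) = -5*log(v - 4) - 3*log(v + 1).
Then F(7) - F(5) = (-9*log(2) - 5*log(3)) - (-3*log(3) - 3*log(2)) = -6*log(2) - 2*log(3).

-6*log(2) - 2*log(3)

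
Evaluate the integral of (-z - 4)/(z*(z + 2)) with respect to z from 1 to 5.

Factor the denominator: z**2 + 2*z = (z + 2)z.
Partial fractions: (-z - 4)/(z*(z + 2)) = 1/(z + 2) - 2/z.
An antiderivative is F(z) = -2*log(z) + log(z + 2).
Then F(5) - F(1) = (log(7/25)) - (log(3)) = log(7/75).

log(7/75)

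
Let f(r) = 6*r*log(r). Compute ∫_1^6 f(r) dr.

-105/2 + 108*log(2) + 108*log(3)

Integrate by parts once (u = ln r, dv = 6*r dr).
An antiderivative is F(r) = 3*r**2*(2*log(r) - 1)/2.
Then F(6) - F(1) = (-54 + 108*log(2) + 108*log(3)) - (-3/2) = -105/2 + 108*log(2) + 108*log(3).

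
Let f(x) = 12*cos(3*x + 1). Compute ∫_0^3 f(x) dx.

Let u = 3*x + 1, so du = 3 dx. When x = 0, u = 1; when x = 3, u = 10.
The integral becomes 4·∫ cos(u) du from 1 to 10, with antiderivative 4*sin(u).
Back in x: F(x) = 4*sin(3*x + 1).
Then F(3) - F(0) = (4*sin(10)) - (4*sin(1)) = -4*sin(1) + 4*sin(10).

-4*sin(1) + 4*sin(10)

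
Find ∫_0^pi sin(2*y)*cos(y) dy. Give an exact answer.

4/3

Use the identity sin(2*y)cos(y) = [sin(3*y) + sin(y)]/2.
An antiderivative is F(y) = -cos(y)/2 - cos(3*y)/6.
Then F(pi) - F(0) = (2/3) - (-2/3) = 4/3.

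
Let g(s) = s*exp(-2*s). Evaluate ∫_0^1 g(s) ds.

Integrate by parts once (u = s, dv = exp(-2*s) ds).
An antiderivative is F(s) = (-2*s - 1)*exp(-2*s)/4.
Then F(1) - F(0) = (-3*exp(-2)/4) - (-1/4) = (-3 + exp(2))*exp(-2)/4.

(-3 + exp(2))*exp(-2)/4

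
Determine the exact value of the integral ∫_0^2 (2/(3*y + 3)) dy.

An antiderivative is F(y) = 2*log(3*y + 3)/3.
Then F(2) - F(0) = (4*log(3)/3) - (2*log(3)/3) = 2*log(3)/3.

2*log(3)/3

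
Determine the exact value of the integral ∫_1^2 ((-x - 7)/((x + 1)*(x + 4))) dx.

log(8/15)

Factor the denominator: x**2 + 5*x + 4 = (x + 4)(x + 1).
Partial fractions: (-x - 7)/((x + 1)*(x + 4)) = 1/(x + 4) - 2/(x + 1).
An antiderivative is F(x) = -2*log(x + 1) + log(x + 4).
Then F(2) - F(1) = (log(2/3)) - (log(5/4)) = log(8/15).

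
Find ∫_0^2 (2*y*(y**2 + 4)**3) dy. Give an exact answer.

Let u = y**2 + 4, so du = 2*y dy. When y = 0, u = 4; when y = 2, u = 8.
The integral becomes ∫ u**3 du from 4 to 8, with antiderivative u**4/4.
Back in y: F(y) = (y**2 + 4)**4/4.
Then F(2) - F(0) = (1024) - (64) = 960.

960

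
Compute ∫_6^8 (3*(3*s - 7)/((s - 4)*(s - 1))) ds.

-4*log(5) + 5*log(2) + 4*log(7)

Factor the denominator: s**2 - 5*s + 4 = (s - 1)(s - 4).
Partial fractions: 3*(3*s - 7)/((s - 4)*(s - 1)) = 4/(s - 1) + 5/(s - 4).
An antiderivative is F(s) = 5*log(s - 4) + 4*log(s - 1).
Then F(8) - F(6) = (10*log(2) + 4*log(7)) - (5*log(2) + 4*log(5)) = -4*log(5) + 5*log(2) + 4*log(7).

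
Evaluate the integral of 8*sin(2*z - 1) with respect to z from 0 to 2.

Let u = 2*z - 1, so du = 2 dz. When z = 0, u = -1; when z = 2, u = 3.
The integral becomes 4·∫ sin(u) du from -1 to 3, with antiderivative -4*cos(u).
Back in z: F(z) = -4*cos(2*z - 1).
Then F(2) - F(0) = (-4*cos(3)) - (-4*cos(1)) = 4*cos(1) - 4*cos(3).

4*cos(1) - 4*cos(3)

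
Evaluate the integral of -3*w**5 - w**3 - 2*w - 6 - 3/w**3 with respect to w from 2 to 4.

-67209/32

By the power rule, an antiderivative is F(w) = -w**6/2 - w**4/4 - w**2 - 6*w + 3/(2*w**2).
Then F(4) - F(2) = (-68861/32) - (-413/8) = -67209/32.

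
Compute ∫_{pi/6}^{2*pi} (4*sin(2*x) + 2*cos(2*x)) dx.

An antiderivative is F(x) = sin(2*x) - 2*cos(2*x).
Then F(2*pi) - F(pi/6) = (-2) - (-1 + sqrt(3)/2) = -1 - sqrt(3)/2.

-1 - sqrt(3)/2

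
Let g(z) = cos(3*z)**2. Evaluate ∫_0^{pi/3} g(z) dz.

pi/6

Use the identity cos^2(3*z) = (1 + cos(6*z))/2.
An antiderivative is F(z) = z/2 + sin(6*z)/12.
Then F(pi/3) - F(0) = (pi/6) - (0) = pi/6.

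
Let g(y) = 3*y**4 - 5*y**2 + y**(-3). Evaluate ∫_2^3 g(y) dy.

34201/360

By the power rule, an antiderivative is F(y) = 3*y**5/5 - 5*y**3/3 - 1/(2*y**2).
Then F(3) - F(2) = (9067/90) - (689/120) = 34201/360.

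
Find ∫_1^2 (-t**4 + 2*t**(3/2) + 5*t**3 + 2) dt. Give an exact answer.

16*sqrt(2)/5 + 55/4

By the power rule, an antiderivative is F(t) = 4*t**(5/2)/5 - t**5/5 + 5*t**4/4 + 2*t.
Then F(2) - F(1) = (16*sqrt(2)/5 + 88/5) - (77/20) = 16*sqrt(2)/5 + 55/4.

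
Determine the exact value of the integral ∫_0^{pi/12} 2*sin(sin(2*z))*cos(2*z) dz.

1 - cos(1/2)

Let u = sin(2*z), so du = 2*cos(2*z) dz. When z = 0, u = 0; when z = pi/12, u = 1/2.
The integral becomes ∫ sin(u) du from 0 to 1/2, with antiderivative -cos(u).
Back in z: F(z) = -cos(sin(2*z)).
Then F(pi/12) - F(0) = (-cos(1/2)) - (-1) = 1 - cos(1/2).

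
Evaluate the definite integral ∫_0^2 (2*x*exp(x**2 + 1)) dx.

Let u = x**2 + 1, so du = 2*x dx. When x = 0, u = 1; when x = 2, u = 5.
The integral becomes ∫ exp(u) du from 1 to 5, with antiderivative exp(u).
Back in x: F(x) = exp(x**2 + 1).
Then F(2) - F(0) = (exp(5)) - (exp(1)) = -exp(1) + exp(5).

-exp(1) + exp(5)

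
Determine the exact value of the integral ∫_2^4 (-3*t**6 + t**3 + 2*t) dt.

By the power rule, an antiderivative is F(t) = -3*t**7/7 + t**4/4 + t**2.
Then F(4) - F(2) = (-48592/7) - (-328/7) = -48264/7.

-48264/7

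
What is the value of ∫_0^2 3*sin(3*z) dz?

1 - cos(6)

Let u = 3*z, so du = 3 dz. When z = 0, u = 0; when z = 2, u = 6.
The integral becomes ∫ sin(u) du from 0 to 6, with antiderivative -cos(u).
Back in z: F(z) = -cos(3*z).
Then F(2) - F(0) = (-cos(6)) - (-1) = 1 - cos(6).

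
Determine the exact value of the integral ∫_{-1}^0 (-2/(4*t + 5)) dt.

-log(5)/2

An antiderivative is F(t) = -log(4*t + 5)/2.
Then F(0) - F(-1) = (-log(5)/2) - (0) = -log(5)/2.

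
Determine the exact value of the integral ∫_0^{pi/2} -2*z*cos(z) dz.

Integrate by parts once (u = z, dv = -2*cos(z) dz).
An antiderivative is F(z) = -2*z*sin(z) - 2*cos(z).
Then F(pi/2) - F(0) = (-pi) - (-2) = 2 - pi.

2 - pi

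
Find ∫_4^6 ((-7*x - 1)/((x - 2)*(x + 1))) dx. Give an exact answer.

Factor the denominator: x**2 - x - 2 = (x + 1)(x - 2).
Partial fractions: (-7*x - 1)/((x - 2)*(x + 1)) = -2/(x + 1) - 5/(x - 2).
An antiderivative is F(x) = -5*log(x - 2) - 2*log(x + 1).
Then F(6) - F(4) = (-10*log(2) - 2*log(7)) - (-5*log(2) - 2*log(5)) = -2*log(7) - 5*log(2) + 2*log(5).

-2*log(7) - 5*log(2) + 2*log(5)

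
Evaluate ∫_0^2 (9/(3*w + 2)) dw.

log(64)

Let u = 3*w + 2, so du = 3 dw. When w = 0, u = 2; when w = 2, u = 8.
The integral becomes 3·∫ 1/u du from 2 to 8, with antiderivative 3*log(u).
Back in w: F(w) = 3*log(3*w + 2).
Then F(2) - F(0) = (9*log(2)) - (log(8)) = log(64).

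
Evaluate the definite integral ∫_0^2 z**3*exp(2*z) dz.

Integrate by parts 3 times (u = z^3, dv = exp(2*z) dz).
An antiderivative is F(z) = (4*z**3 - 6*z**2 + 6*z - 3)*exp(2*z)/8.
Then F(2) - F(0) = (17*exp(4)/8) - (-3/8) = 3/8 + 17*exp(4)/8.

3/8 + 17*exp(4)/8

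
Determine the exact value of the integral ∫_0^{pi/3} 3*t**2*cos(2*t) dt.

Integrate by parts twice (u = t^2, dv = 3*cos(2*t) dt).
An antiderivative is F(t) = 3*t**2*sin(2*t)/2 + 3*t*cos(2*t)/2 - 3*sin(2*t)/4.
Then F(pi/3) - F(0) = (-pi/4 - 3*sqrt(3)/8 + sqrt(3)*pi**2/12) - (0) = -pi/4 - 3*sqrt(3)/8 + sqrt(3)*pi**2/12.

-pi/4 - 3*sqrt(3)/8 + sqrt(3)*pi**2/12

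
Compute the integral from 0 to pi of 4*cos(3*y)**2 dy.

Use the identity cos^2(3*y) = (1 + cos(6*y))/2.
An antiderivative is F(y) = 2*y + sin(6*y)/3.
Then F(pi) - F(0) = (2*pi) - (0) = 2*pi.

2*pi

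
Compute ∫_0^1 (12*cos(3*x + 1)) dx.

-4*sin(1) + 4*sin(4)

Let u = 3*x + 1, so du = 3 dx. When x = 0, u = 1; when x = 1, u = 4.
The integral becomes 4·∫ cos(u) du from 1 to 4, with antiderivative 4*sin(u).
Back in x: F(x) = 4*sin(3*x + 1).
Then F(1) - F(0) = (4*sin(4)) - (4*sin(1)) = -4*sin(1) + 4*sin(4).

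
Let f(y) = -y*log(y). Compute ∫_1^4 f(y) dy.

Integrate by parts once (u = ln y, dv = -y dy).
An antiderivative is F(y) = -y**2*(2*log(y) - 1)/4.
Then F(4) - F(1) = (4 - 16*log(2)) - (1/4) = 15/4 - 16*log(2).

15/4 - 16*log(2)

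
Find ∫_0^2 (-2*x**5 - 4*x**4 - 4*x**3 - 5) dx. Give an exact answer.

-1094/15

By the power rule, an antiderivative is F(x) = -x**6/3 - 4*x**5/5 - x**4 - 5*x.
Then F(2) - F(0) = (-1094/15) - (0) = -1094/15.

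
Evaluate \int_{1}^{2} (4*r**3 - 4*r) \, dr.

By the power rule, an antiderivative is F(r) = r**4 - 2*r**2.
Then F(2) - F(1) = (8) - (-1) = 9.

9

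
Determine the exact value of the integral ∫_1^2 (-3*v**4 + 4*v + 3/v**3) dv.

-459/40

By the power rule, an antiderivative is F(v) = -3*v**5/5 + 2*v**2 - 3/(2*v**2).
Then F(2) - F(1) = (-463/40) - (-1/10) = -459/40.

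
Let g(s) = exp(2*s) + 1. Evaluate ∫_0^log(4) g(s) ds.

An antiderivative is F(s) = exp(2*s)/2 + s.
Then F(log(4)) - F(0) = (log(4) + 8) - (1/2) = log(4) + 15/2.

log(4) + 15/2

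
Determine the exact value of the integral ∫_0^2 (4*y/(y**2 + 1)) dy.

Let u = y**2 + 1, so du = 2*y dy. When y = 0, u = 1; when y = 2, u = 5.
The integral becomes 2·∫ 1/u du from 1 to 5, with antiderivative 2*log(u).
Back in y: F(y) = 2*log(y**2 + 1).
Then F(2) - F(0) = (log(25)) - (0) = log(25).

log(25)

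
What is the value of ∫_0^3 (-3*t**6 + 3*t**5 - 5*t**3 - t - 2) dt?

By the power rule, an antiderivative is F(t) = -3*t**7/7 + t**6/2 - 5*t**4/4 - t**2/2 - 2*t.
Then F(3) - F(0) = (-19167/28) - (0) = -19167/28.

-19167/28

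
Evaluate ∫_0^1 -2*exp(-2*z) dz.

-1 + exp(-2)

An antiderivative is F(z) = exp(-2*z).
Then F(1) - F(0) = (exp(-2)) - (1) = -1 + exp(-2).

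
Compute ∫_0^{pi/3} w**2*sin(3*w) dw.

-4/27 + pi**2/27

Integrate by parts twice (u = w^2, dv = sin(3*w) dw).
An antiderivative is F(w) = -w**2*cos(3*w)/3 + 2*w*sin(3*w)/9 + 2*cos(3*w)/27.
Then F(pi/3) - F(0) = (-2/27 + pi**2/27) - (2/27) = -4/27 + pi**2/27.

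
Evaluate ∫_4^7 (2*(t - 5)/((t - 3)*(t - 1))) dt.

0

Factor the denominator: t**2 - 4*t + 3 = (t - 1)(t - 3).
Partial fractions: 2*(t - 5)/((t - 3)*(t - 1)) = 4/(t - 1) - 2/(t - 3).
An antiderivative is F(t) = -2*log(t - 3) + 4*log(t - 1).
Then F(7) - F(4) = (log(81)) - (log(81)) = 0.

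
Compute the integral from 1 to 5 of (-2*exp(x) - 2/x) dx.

-2*exp(5) - 2*log(5) + 2*exp(1)

An antiderivative is F(x) = -2*exp(x) - 2*log(x).
Then F(5) - F(1) = (-2*exp(5) - 2*log(5)) - (-2*exp(1)) = -2*exp(5) - 2*log(5) + 2*exp(1).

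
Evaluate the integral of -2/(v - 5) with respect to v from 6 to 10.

An antiderivative is F(v) = -2*log(v - 5).
Then F(10) - F(6) = (-log(25)) - (0) = -log(25).

-log(25)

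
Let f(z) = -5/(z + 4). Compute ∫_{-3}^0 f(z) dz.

An antiderivative is F(z) = -5*log(z + 4).
Then F(0) - F(-3) = (-10*log(2)) - (0) = -10*log(2).

-10*log(2)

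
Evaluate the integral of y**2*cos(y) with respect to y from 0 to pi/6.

-1 + pi**2/72 + sqrt(3)*pi/6

Integrate by parts twice (u = y^2, dv = cos(y) dy).
An antiderivative is F(y) = y**2*sin(y) + 2*y*cos(y) - 2*sin(y).
Then F(pi/6) - F(0) = (-1 + pi**2/72 + sqrt(3)*pi/6) - (0) = -1 + pi**2/72 + sqrt(3)*pi/6.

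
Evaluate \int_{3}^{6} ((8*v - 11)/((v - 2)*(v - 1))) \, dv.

3*log(5) + 7*log(2)

Factor the denominator: v**2 - 3*v + 2 = (v - 1)(v - 2).
Partial fractions: (8*v - 11)/((v - 2)*(v - 1)) = 3/(v - 1) + 5/(v - 2).
An antiderivative is F(v) = 5*log(v - 2) + 3*log(v - 1).
Then F(6) - F(3) = (3*log(5) + 10*log(2)) - (log(8)) = 3*log(5) + 7*log(2).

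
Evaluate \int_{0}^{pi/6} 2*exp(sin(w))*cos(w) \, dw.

Let u = sin(w), so du = cos(w) dw. When w = 0, u = 0; when w = pi/6, u = 1/2.
The integral becomes 2·∫ exp(u) du from 0 to 1/2, with antiderivative 2*exp(u).
Back in w: F(w) = 2*exp(sin(w)).
Then F(pi/6) - F(0) = (2*exp(1/2)) - (2) = -2 + 2*exp(1/2).

-2 + 2*exp(1/2)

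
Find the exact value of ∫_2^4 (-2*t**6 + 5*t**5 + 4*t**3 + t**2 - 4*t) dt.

-22048/21

By the power rule, an antiderivative is F(t) = -2*t**7/7 + 5*t**6/6 + t**4 + t**3/3 - 2*t**2.
Then F(4) - F(2) = (-21472/21) - (192/7) = -22048/21.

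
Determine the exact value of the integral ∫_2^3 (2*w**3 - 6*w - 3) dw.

By the power rule, an antiderivative is F(w) = w**4/2 - 3*w**2 - 3*w.
Then F(3) - F(2) = (9/2) - (-10) = 29/2.

29/2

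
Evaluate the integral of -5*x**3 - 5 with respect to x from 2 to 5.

-3105/4

By the power rule, an antiderivative is F(x) = -5*x**4/4 - 5*x.
Then F(5) - F(2) = (-3225/4) - (-30) = -3105/4.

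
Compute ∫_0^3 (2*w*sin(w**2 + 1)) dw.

cos(1) - cos(10)

Let u = w**2 + 1, so du = 2*w dw. When w = 0, u = 1; when w = 3, u = 10.
The integral becomes ∫ sin(u) du from 1 to 10, with antiderivative -cos(u).
Back in w: F(w) = -cos(w**2 + 1).
Then F(3) - F(0) = (-cos(10)) - (-cos(1)) = cos(1) - cos(10).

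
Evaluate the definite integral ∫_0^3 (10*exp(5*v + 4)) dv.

Let u = 5*v + 4, so du = 5 dv. When v = 0, u = 4; when v = 3, u = 19.
The integral becomes 2·∫ exp(u) du from 4 to 19, with antiderivative 2*exp(u).
Back in v: F(v) = 2*exp(5*v + 4).
Then F(3) - F(0) = (2*exp(19)) - (2*exp(4)) = -2*(1 - exp(15))*exp(4).

-2*(1 - exp(15))*exp(4)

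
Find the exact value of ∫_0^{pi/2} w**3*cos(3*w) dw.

Integrate by parts 3 times (u = w^3, dv = cos(3*w) dw).
An antiderivative is F(w) = w**3*sin(3*w)/3 + w**2*cos(3*w)/3 - 2*w*sin(3*w)/9 - 2*cos(3*w)/27.
Then F(pi/2) - F(0) = (-pi**3/24 + pi/9) - (-2/27) = -pi**3/24 + 2/27 + pi/9.

-pi**3/24 + 2/27 + pi/9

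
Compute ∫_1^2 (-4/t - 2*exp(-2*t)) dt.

-4*log(2) - exp(-2) + exp(-4)

An antiderivative is F(t) = -4*log(t) + exp(-2*t).
Then F(2) - F(1) = (-4*log(2) + exp(-4)) - (exp(-2)) = -4*log(2) - exp(-2) + exp(-4).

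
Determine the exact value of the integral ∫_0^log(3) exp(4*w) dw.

20

Let u = exp(w), so du = exp(w) dw. When w = 0, u = 1; when w = log(3), u = 3.
The integral becomes ∫ u**3 du from 1 to 3, with antiderivative u**4/4.
Back in w: F(w) = exp(4*w)/4.
Then F(log(3)) - F(0) = (81/4) - (1/4) = 20.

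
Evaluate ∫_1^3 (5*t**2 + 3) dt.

148/3

By the power rule, an antiderivative is F(t) = 5*t**3/3 + 3*t.
Then F(3) - F(1) = (54) - (14/3) = 148/3.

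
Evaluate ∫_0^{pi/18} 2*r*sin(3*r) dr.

-sqrt(3)*pi/54 + 1/9

Integrate by parts once (u = r, dv = 2*sin(3*r) dr).
An antiderivative is F(r) = -2*r*cos(3*r)/3 + 2*sin(3*r)/9.
Then F(pi/18) - F(0) = (-sqrt(3)*pi/54 + 1/9) - (0) = -sqrt(3)*pi/54 + 1/9.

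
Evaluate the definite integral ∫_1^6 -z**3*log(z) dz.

Integrate by parts once (u = ln z, dv = -z**3 dz).
An antiderivative is F(z) = -z**4*(4*log(z) - 1)/16.
Then F(6) - F(1) = (-324*log(3) - 324*log(2) + 81) - (1/16) = -324*log(3) - 324*log(2) + 1295/16.

-324*log(3) - 324*log(2) + 1295/16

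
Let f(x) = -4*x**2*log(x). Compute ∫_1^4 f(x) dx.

Integrate by parts once (u = ln x, dv = -4*x**2 dx).
An antiderivative is F(x) = -4*x**3*(3*log(x) - 1)/9.
Then F(4) - F(1) = (256/9 - 512*log(2)/3) - (4/9) = 28 - 512*log(2)/3.

28 - 512*log(2)/3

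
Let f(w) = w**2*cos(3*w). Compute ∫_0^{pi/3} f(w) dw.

-2*pi/27

Integrate by parts twice (u = w^2, dv = cos(3*w) dw).
An antiderivative is F(w) = w**2*sin(3*w)/3 + 2*w*cos(3*w)/9 - 2*sin(3*w)/27.
Then F(pi/3) - F(0) = (-2*pi/27) - (0) = -2*pi/27.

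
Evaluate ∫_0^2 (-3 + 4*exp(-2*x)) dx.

-4 - 2*exp(-4)

An antiderivative is F(x) = -3*x - 2*exp(-2*x).
Then F(2) - F(0) = (-6 - 2*exp(-4)) - (-2) = -4 - 2*exp(-4).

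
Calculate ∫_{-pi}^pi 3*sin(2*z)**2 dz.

Use the identity sin^2(2*z) = (1 - cos(4*z))/2.
An antiderivative is F(z) = 3*z/2 - 3*sin(4*z)/8.
Then F(pi) - F(-pi) = (3*pi/2) - (-3*pi/2) = 3*pi.

3*pi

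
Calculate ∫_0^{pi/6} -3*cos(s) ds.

-3/2

An antiderivative is F(s) = -3*sin(s).
Then F(pi/6) - F(0) = (-3/2) - (0) = -3/2.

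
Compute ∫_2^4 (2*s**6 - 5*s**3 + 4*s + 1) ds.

By the power rule, an antiderivative is F(s) = 2*s**7/7 - 5*s**4/4 + 2*s**2 + s.
Then F(4) - F(2) = (30780/7) - (186/7) = 30594/7.

30594/7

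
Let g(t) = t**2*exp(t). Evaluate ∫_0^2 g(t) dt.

-2 + 2*exp(2)

Integrate by parts twice (u = t^2, dv = exp(t) dt).
An antiderivative is F(t) = (t**2 - 2*t + 2)*exp(t).
Then F(2) - F(0) = (2*exp(2)) - (2) = -2 + 2*exp(2).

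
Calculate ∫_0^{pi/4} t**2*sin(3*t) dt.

Integrate by parts twice (u = t^2, dv = sin(3*t) dt).
An antiderivative is F(t) = -t**2*cos(3*t)/3 + 2*t*sin(3*t)/9 + 2*cos(3*t)/27.
Then F(pi/4) - F(0) = (sqrt(2)*(-32 + 24*pi + 9*pi**2)/864) - (2/27) = -2/27 - sqrt(2)/27 + sqrt(2)*pi/36 + sqrt(2)*pi**2/96.

-2/27 - sqrt(2)/27 + sqrt(2)*pi/36 + sqrt(2)*pi**2/96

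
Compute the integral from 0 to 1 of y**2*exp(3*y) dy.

-2/27 + 5*exp(3)/27

Integrate by parts twice (u = y^2, dv = exp(3*y) dy).
An antiderivative is F(y) = (9*y**2 - 6*y + 2)*exp(3*y)/27.
Then F(1) - F(0) = (5*exp(3)/27) - (2/27) = -2/27 + 5*exp(3)/27.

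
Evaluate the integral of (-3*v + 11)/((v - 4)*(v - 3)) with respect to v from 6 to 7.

Factor the denominator: v**2 - 7*v + 12 = (v - 3)(v - 4).
Partial fractions: (-3*v + 11)/((v - 4)*(v - 3)) = -2/(v - 3) - 1/(v - 4).
An antiderivative is F(v) = -log(v - 4) - 2*log(v - 3).
Then F(7) - F(6) = (-log(48)) - (-log(18)) = log(3/8).

log(3/8)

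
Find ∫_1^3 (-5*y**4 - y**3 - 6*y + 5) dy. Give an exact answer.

-276

By the power rule, an antiderivative is F(y) = -y**5 - y**4/4 - 3*y**2 + 5*y.
Then F(3) - F(1) = (-1101/4) - (3/4) = -276.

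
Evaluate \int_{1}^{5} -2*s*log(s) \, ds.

12 - 25*log(5)

Integrate by parts once (u = ln s, dv = -2*s ds).
An antiderivative is F(s) = -s**2*(2*log(s) - 1)/2.
Then F(5) - F(1) = (25/2 - 25*log(5)) - (1/2) = 12 - 25*log(5).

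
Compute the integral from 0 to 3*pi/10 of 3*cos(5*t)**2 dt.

Use the identity cos^2(5*t) = (1 + cos(10*t))/2.
An antiderivative is F(t) = 3*t/2 + 3*sin(10*t)/20.
Then F(3*pi/10) - F(0) = (9*pi/20) - (0) = 9*pi/20.

9*pi/20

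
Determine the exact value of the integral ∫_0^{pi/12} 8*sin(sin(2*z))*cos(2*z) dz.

Let u = sin(2*z), so du = 2*cos(2*z) dz. When z = 0, u = 0; when z = pi/12, u = 1/2.
The integral becomes 4·∫ sin(u) du from 0 to 1/2, with antiderivative -4*cos(u).
Back in z: F(z) = -4*cos(sin(2*z)).
Then F(pi/12) - F(0) = (-4*cos(1/2)) - (-4) = 4 - 4*cos(1/2).

4 - 4*cos(1/2)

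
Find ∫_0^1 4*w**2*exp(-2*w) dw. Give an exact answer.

1 - 5*exp(-2)

Integrate by parts twice (u = w^2, dv = 4*exp(-2*w) dw).
An antiderivative is F(w) = (-2*w**2 - 2*w - 1)*exp(-2*w).
Then F(1) - F(0) = (-5*exp(-2)) - (-1) = 1 - 5*exp(-2).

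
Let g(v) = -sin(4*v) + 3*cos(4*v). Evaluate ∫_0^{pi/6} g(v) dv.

-3/8 + 3*sqrt(3)/8

An antiderivative is F(v) = 3*sin(4*v)/4 + cos(4*v)/4.
Then F(pi/6) - F(0) = (-1/8 + 3*sqrt(3)/8) - (1/4) = -3/8 + 3*sqrt(3)/8.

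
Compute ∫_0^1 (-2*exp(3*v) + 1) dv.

5/3 - 2*exp(3)/3

An antiderivative is F(v) = -2*exp(3*v)/3 + v.
Then F(1) - F(0) = (1 - 2*exp(3)/3) - (-2/3) = 5/3 - 2*exp(3)/3.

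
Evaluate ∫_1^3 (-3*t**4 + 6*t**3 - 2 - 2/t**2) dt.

-458/15

By the power rule, an antiderivative is F(t) = -3*t**5/5 + 3*t**4/2 - 2*t + 2/t.
Then F(3) - F(1) = (-889/30) - (9/10) = -458/15.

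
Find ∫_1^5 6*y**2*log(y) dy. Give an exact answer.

Integrate by parts once (u = ln y, dv = 6*y**2 dy).
An antiderivative is F(y) = 2*y**3*(3*log(y) - 1)/3.
Then F(5) - F(1) = (-250/3 + 250*log(5)) - (-2/3) = -248/3 + 250*log(5).

-248/3 + 250*log(5)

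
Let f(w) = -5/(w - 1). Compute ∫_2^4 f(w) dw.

-5*log(3)

An antiderivative is F(w) = -5*log(w - 1).
Then F(4) - F(2) = (-5*log(3)) - (0) = -5*log(3).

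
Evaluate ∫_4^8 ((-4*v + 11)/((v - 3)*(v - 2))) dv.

-3*log(3) - log(5)

Factor the denominator: v**2 - 5*v + 6 = (v - 2)(v - 3).
Partial fractions: (-4*v + 11)/((v - 3)*(v - 2)) = -3/(v - 2) - 1/(v - 3).
An antiderivative is F(v) = -log(v - 3) - 3*log(v - 2).
Then F(8) - F(4) = (-3*log(3) - 3*log(2) - log(5)) - (-log(8)) = -3*log(3) - log(5).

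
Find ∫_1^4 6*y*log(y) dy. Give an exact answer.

-45/2 + 96*log(2)

Integrate by parts once (u = ln y, dv = 6*y dy).
An antiderivative is F(y) = 3*y**2*(2*log(y) - 1)/2.
Then F(4) - F(1) = (-24 + 96*log(2)) - (-3/2) = -45/2 + 96*log(2).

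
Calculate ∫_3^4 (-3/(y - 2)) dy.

An antiderivative is F(y) = -3*log(y - 2).
Then F(4) - F(3) = (-log(8)) - (0) = -log(8).

-log(8)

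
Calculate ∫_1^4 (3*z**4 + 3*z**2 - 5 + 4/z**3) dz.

By the power rule, an antiderivative is F(z) = 3*z**5/5 + z**3 - 5*z - 2/z**2.
Then F(4) - F(1) = (26331/40) - (-27/5) = 26547/40.

26547/40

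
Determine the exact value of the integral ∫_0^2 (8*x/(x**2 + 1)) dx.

Let u = x**2 + 1, so du = 2*x dx. When x = 0, u = 1; when x = 2, u = 5.
The integral becomes 4·∫ 1/u du from 1 to 5, with antiderivative 4*log(u).
Back in x: F(x) = 4*log(x**2 + 1).
Then F(2) - F(0) = (4*log(5)) - (0) = 4*log(5).

4*log(5)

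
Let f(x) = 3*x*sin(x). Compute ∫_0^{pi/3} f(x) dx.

-pi/2 + 3*sqrt(3)/2

Integrate by parts once (u = x, dv = 3*sin(x) dx).
An antiderivative is F(x) = -3*x*cos(x) + 3*sin(x).
Then F(pi/3) - F(0) = (-pi/2 + 3*sqrt(3)/2) - (0) = -pi/2 + 3*sqrt(3)/2.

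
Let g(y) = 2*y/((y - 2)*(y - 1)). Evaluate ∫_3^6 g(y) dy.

Factor the denominator: y**2 - 3*y + 2 = (y - 1)(y - 2).
Partial fractions: 2*y/((y - 2)*(y - 1)) = -2/(y - 1) + 4/(y - 2).
An antiderivative is F(y) = 4*log(y - 2) - 2*log(y - 1).
Then F(6) - F(3) = (-2*log(5) + 8*log(2)) - (-log(4)) = -2*log(5) + 10*log(2).

-2*log(5) + 10*log(2)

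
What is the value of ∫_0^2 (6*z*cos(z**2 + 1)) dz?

3*sin(5) - 3*sin(1)

Let u = z**2 + 1, so du = 2*z dz. When z = 0, u = 1; when z = 2, u = 5.
The integral becomes 3·∫ cos(u) du from 1 to 5, with antiderivative 3*sin(u).
Back in z: F(z) = 3*sin(z**2 + 1).
Then F(2) - F(0) = (3*sin(5)) - (3*sin(1)) = 3*sin(5) - 3*sin(1).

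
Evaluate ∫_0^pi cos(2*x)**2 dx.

pi/2

Use the identity cos^2(2*x) = (1 + cos(4*x))/2.
An antiderivative is F(x) = x/2 + sin(4*x)/8.
Then F(pi) - F(0) = (pi/2) - (0) = pi/2.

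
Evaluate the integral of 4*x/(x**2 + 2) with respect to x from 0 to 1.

Let u = x**2 + 2, so du = 2*x dx. When x = 0, u = 2; when x = 1, u = 3.
The integral becomes 2·∫ 1/u du from 2 to 3, with antiderivative 2*log(u).
Back in x: F(x) = 2*log(x**2 + 2).
Then F(1) - F(0) = (log(9)) - (log(4)) = log(9/4).

log(9/4)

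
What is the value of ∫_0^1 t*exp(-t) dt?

1 - 2*exp(-1)

Integrate by parts once (u = t, dv = exp(-t) dt).
An antiderivative is F(t) = (-t - 1)*exp(-t).
Then F(1) - F(0) = (-2*exp(-1)) - (-1) = 1 - 2*exp(-1).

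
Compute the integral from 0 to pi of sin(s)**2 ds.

pi/2

Use the identity sin^2(s) = (1 - cos(2*s))/2.
An antiderivative is F(s) = s/2 - sin(2*s)/4.
Then F(pi) - F(0) = (pi/2) - (0) = pi/2.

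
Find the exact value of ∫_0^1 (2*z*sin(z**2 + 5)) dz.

Let u = z**2 + 5, so du = 2*z dz. When z = 0, u = 5; when z = 1, u = 6.
The integral becomes ∫ sin(u) du from 5 to 6, with antiderivative -cos(u).
Back in z: F(z) = -cos(z**2 + 5).
Then F(1) - F(0) = (-cos(6)) - (-cos(5)) = -cos(6) + cos(5).

-cos(6) + cos(5)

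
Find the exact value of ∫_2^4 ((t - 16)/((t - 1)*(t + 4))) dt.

Factor the denominator: t**2 + 3*t - 4 = (t + 4)(t - 1).
Partial fractions: (t - 16)/((t - 1)*(t + 4)) = 4/(t + 4) - 3/(t - 1).
An antiderivative is F(t) = -3*log(t - 1) + 4*log(t + 4).
Then F(4) - F(2) = (-3*log(3) + 12*log(2)) - (4*log(2) + 4*log(3)) = -7*log(3) + 8*log(2).

-7*log(3) + 8*log(2)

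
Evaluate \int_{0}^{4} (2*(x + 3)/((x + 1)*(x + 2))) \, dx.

-2*log(3) + 4*log(5)

Factor the denominator: x**2 + 3*x + 2 = (x + 2)(x + 1).
Partial fractions: 2*(x + 3)/((x + 1)*(x + 2)) = -2/(x + 2) + 4/(x + 1).
An antiderivative is F(x) = 4*log(x + 1) - 2*log(x + 2).
Then F(4) - F(0) = (-2*log(3) - 2*log(2) + 4*log(5)) - (-log(4)) = -2*log(3) + 4*log(5).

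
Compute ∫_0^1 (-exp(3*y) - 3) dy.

-exp(3)/3 - 8/3

An antiderivative is F(y) = -exp(3*y)/3 - 3*y.
Then F(1) - F(0) = (-exp(3)/3 - 3) - (-1/3) = -exp(3)/3 - 8/3.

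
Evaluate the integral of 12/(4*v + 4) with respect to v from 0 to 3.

log(64)

Let u = 4*v + 4, so du = 4 dv. When v = 0, u = 4; when v = 3, u = 16.
The integral becomes 3·∫ 1/u du from 4 to 16, with antiderivative 3*log(u).
Back in v: F(v) = 3*log(4*v + 4).
Then F(3) - F(0) = (12*log(2)) - (log(64)) = log(64).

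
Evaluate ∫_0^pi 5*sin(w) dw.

10

An antiderivative is F(w) = -5*cos(w).
Then F(pi) - F(0) = (5) - (-5) = 10.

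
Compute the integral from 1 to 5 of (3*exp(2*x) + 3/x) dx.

-3*exp(2)/2 + 3*log(5) + 3*exp(10)/2

An antiderivative is F(x) = 3*exp(2*x)/2 + 3*log(x).
Then F(5) - F(1) = (3*log(5) + 3*exp(10)/2) - (3*exp(2)/2) = -3*exp(2)/2 + 3*log(5) + 3*exp(10)/2.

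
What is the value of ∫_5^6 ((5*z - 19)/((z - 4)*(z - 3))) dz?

Factor the denominator: z**2 - 7*z + 12 = (z - 3)(z - 4).
Partial fractions: (5*z - 19)/((z - 4)*(z - 3)) = 4/(z - 3) + 1/(z - 4).
An antiderivative is F(z) = log(z - 4) + 4*log(z - 3).
Then F(6) - F(5) = (log(2) + 4*log(3)) - (log(16)) = log(81/8).

log(81/8)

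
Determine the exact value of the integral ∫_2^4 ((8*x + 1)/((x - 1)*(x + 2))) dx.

-5*log(2) + 8*log(3)

Factor the denominator: x**2 + x - 2 = (x + 2)(x - 1).
Partial fractions: (8*x + 1)/((x - 1)*(x + 2)) = 5/(x + 2) + 3/(x - 1).
An antiderivative is F(x) = 3*log(x - 1) + 5*log(x + 2).
Then F(4) - F(2) = (5*log(2) + 8*log(3)) - (10*log(2)) = -5*log(2) + 8*log(3).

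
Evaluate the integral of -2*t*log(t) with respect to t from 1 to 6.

Integrate by parts once (u = ln t, dv = -2*t dt).
An antiderivative is F(t) = -t**2*(2*log(t) - 1)/2.
Then F(6) - F(1) = (-36*log(3) - 36*log(2) + 18) - (1/2) = -36*log(3) - 36*log(2) + 35/2.

-36*log(3) - 36*log(2) + 35/2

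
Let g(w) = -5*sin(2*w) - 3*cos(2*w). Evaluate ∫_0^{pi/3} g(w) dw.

-15/4 - 3*sqrt(3)/4

An antiderivative is F(w) = -3*sin(2*w)/2 + 5*cos(2*w)/2.
Then F(pi/3) - F(0) = (-3*sqrt(3)/4 - 5/4) - (5/2) = -15/4 - 3*sqrt(3)/4.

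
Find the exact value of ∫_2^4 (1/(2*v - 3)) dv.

log(5)/2

An antiderivative is F(v) = log(2*v - 3)/2.
Then F(4) - F(2) = (log(5)/2) - (0) = log(5)/2.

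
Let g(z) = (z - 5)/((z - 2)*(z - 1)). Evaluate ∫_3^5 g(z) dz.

log(16/27)

Factor the denominator: z**2 - 3*z + 2 = (z - 1)(z - 2).
Partial fractions: (z - 5)/((z - 2)*(z - 1)) = 4/(z - 1) - 3/(z - 2).
An antiderivative is F(z) = -3*log(z - 2) + 4*log(z - 1).
Then F(5) - F(3) = (-3*log(3) + 8*log(2)) - (log(16)) = log(16/27).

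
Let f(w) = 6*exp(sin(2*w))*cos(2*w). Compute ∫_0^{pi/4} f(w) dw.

Let u = sin(2*w), so du = 2*cos(2*w) dw. When w = 0, u = 0; when w = pi/4, u = 1.
The integral becomes 3·∫ exp(u) du from 0 to 1, with antiderivative 3*exp(u).
Back in w: F(w) = 3*exp(sin(2*w)).
Then F(pi/4) - F(0) = (3*E) - (3) = -3 + 3*E.

-3 + 3*E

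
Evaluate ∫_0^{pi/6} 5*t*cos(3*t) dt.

Integrate by parts once (u = t, dv = 5*cos(3*t) dt).
An antiderivative is F(t) = 5*t*sin(3*t)/3 + 5*cos(3*t)/9.
Then F(pi/6) - F(0) = (5*pi/18) - (5/9) = -5/9 + 5*pi/18.

-5/9 + 5*pi/18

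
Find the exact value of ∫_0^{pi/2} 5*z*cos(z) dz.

Integrate by parts once (u = z, dv = 5*cos(z) dz).
An antiderivative is F(z) = 5*z*sin(z) + 5*cos(z).
Then F(pi/2) - F(0) = (5*pi/2) - (5) = -5 + 5*pi/2.

-5 + 5*pi/2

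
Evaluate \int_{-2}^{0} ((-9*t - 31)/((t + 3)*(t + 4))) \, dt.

Factor the denominator: t**2 + 7*t + 12 = (t + 4)(t + 3).
Partial fractions: (-9*t - 31)/((t + 3)*(t + 4)) = -5/(t + 4) - 4/(t + 3).
An antiderivative is F(t) = -4*log(t + 3) - 5*log(t + 4).
Then F(0) - F(-2) = (-10*log(2) - 4*log(3)) - (-log(32)) = -4*log(3) - 5*log(2).

-4*log(3) - 5*log(2)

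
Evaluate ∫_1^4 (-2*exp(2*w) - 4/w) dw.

An antiderivative is F(w) = -exp(2*w) - 4*log(w).
Then F(4) - F(1) = (-exp(8) - 8*log(2)) - (-exp(2)) = -exp(8) - 8*log(2) + exp(2).

-exp(8) - 8*log(2) + exp(2)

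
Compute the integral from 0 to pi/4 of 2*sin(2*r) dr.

1

An antiderivative is F(r) = -cos(2*r).
Then F(pi/4) - F(0) = (0) - (-1) = 1.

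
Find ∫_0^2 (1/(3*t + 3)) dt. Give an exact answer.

log(3)/3

An antiderivative is F(t) = log(3*t + 3)/3.
Then F(2) - F(0) = (2*log(3)/3) - (log(3)/3) = log(3)/3.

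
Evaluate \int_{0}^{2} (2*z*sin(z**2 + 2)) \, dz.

-cos(6) + cos(2)

Let u = z**2 + 2, so du = 2*z dz. When z = 0, u = 2; when z = 2, u = 6.
The integral becomes ∫ sin(u) du from 2 to 6, with antiderivative -cos(u).
Back in z: F(z) = -cos(z**2 + 2).
Then F(2) - F(0) = (-cos(6)) - (-cos(2)) = -cos(6) + cos(2).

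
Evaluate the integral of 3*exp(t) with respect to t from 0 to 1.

-3 + 3*E

An antiderivative is F(t) = 3*exp(t).
Then F(1) - F(0) = (3*E) - (3) = -3 + 3*E.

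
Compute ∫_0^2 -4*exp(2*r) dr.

An antiderivative is F(r) = -2*exp(2*r).
Then F(2) - F(0) = (-2*exp(4)) - (-2) = 2 - 2*exp(4).

2 - 2*exp(4)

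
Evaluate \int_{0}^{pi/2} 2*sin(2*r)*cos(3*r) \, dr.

-4/5

Use the identity sin(2*r)cos(3*r) = [sin(5*r) + sin(-r)]/2.
An antiderivative is F(r) = cos(r) - cos(5*r)/5.
Then F(pi/2) - F(0) = (0) - (4/5) = -4/5.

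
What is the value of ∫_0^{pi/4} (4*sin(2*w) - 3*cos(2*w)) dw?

An antiderivative is F(w) = -3*sin(2*w)/2 - 2*cos(2*w).
Then F(pi/4) - F(0) = (-3/2) - (-2) = 1/2.

1/2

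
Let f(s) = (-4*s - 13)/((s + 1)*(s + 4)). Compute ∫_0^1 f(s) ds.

-log(10)

Factor the denominator: s**2 + 5*s + 4 = (s + 4)(s + 1).
Partial fractions: (-4*s - 13)/((s + 1)*(s + 4)) = -1/(s + 4) - 3/(s + 1).
An antiderivative is F(s) = -3*log(s + 1) - log(s + 4).
Then F(1) - F(0) = (-log(40)) - (-log(4)) = -log(10).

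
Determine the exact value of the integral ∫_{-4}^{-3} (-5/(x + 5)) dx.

-log(32)

An antiderivative is F(x) = -5*log(x + 5).
Then F(-3) - F(-4) = (-log(32)) - (0) = -log(32).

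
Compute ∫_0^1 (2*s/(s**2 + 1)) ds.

Let u = s**2 + 1, so du = 2*s ds. When s = 0, u = 1; when s = 1, u = 2.
The integral becomes ∫ 1/u du from 1 to 2, with antiderivative log(u).
Back in s: F(s) = log(s**2 + 1).
Then F(1) - F(0) = (log(2)) - (0) = log(2).

log(2)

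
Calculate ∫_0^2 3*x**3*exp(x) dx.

18 + 6*exp(2)

Integrate by parts 3 times (u = x^3, dv = 3*exp(x) dx).
An antiderivative is F(x) = (3*x**3 - 9*x**2 + 18*x - 18)*exp(x).
Then F(2) - F(0) = (6*exp(2)) - (-18) = 18 + 6*exp(2).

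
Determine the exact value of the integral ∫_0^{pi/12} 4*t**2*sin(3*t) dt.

-8/27 - sqrt(2)*pi**2/216 + sqrt(2)*pi/27 + 4*sqrt(2)/27

Integrate by parts twice (u = t^2, dv = 4*sin(3*t) dt).
An antiderivative is F(t) = -4*t**2*cos(3*t)/3 + 8*t*sin(3*t)/9 + 8*cos(3*t)/27.
Then F(pi/12) - F(0) = (sqrt(2)*(-pi**2 + 8*pi + 32)/216) - (8/27) = -8/27 - sqrt(2)*pi**2/216 + sqrt(2)*pi/27 + 4*sqrt(2)/27.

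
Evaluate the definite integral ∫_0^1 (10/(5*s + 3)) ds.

Let u = 5*s + 3, so du = 5 ds. When s = 0, u = 3; when s = 1, u = 8.
The integral becomes 2·∫ 1/u du from 3 to 8, with antiderivative 2*log(u).
Back in s: F(s) = 2*log(5*s + 3).
Then F(1) - F(0) = (log(64)) - (log(9)) = log(64/9).

log(64/9)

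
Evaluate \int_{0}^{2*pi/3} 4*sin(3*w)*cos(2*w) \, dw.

18/5

Use the identity sin(3*w)cos(2*w) = [sin(5*w) + sin(w)]/2.
An antiderivative is F(w) = -2*cos(w) - 2*cos(5*w)/5.
Then F(2*pi/3) - F(0) = (6/5) - (-12/5) = 18/5.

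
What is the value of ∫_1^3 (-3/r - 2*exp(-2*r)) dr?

An antiderivative is F(r) = -3*log(r) + exp(-2*r).
Then F(3) - F(1) = (-3*log(3) + exp(-6)) - (exp(-2)) = -3*log(3) - exp(-2) + exp(-6).

-3*log(3) - exp(-2) + exp(-6)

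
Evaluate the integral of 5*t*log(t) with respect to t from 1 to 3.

Integrate by parts once (u = ln t, dv = 5*t dt).
An antiderivative is F(t) = 5*t**2*(2*log(t) - 1)/4.
Then F(3) - F(1) = (-45/4 + 45*log(3)/2) - (-5/4) = -10 + 45*log(3)/2.

-10 + 45*log(3)/2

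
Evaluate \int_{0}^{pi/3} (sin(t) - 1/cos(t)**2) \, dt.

An antiderivative is F(t) = -cos(t) - tan(t).
Then F(pi/3) - F(0) = (-sqrt(3) - 1/2) - (-1) = 1/2 - sqrt(3).

1/2 - sqrt(3)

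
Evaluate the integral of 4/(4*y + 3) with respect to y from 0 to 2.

log(11/3)

An antiderivative is F(y) = log(4*y + 3).
Then F(2) - F(0) = (log(11)) - (log(3)) = log(11/3).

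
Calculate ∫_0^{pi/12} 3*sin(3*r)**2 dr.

-1/4 + pi/8

Use the identity sin^2(3*r) = (1 - cos(6*r))/2.
An antiderivative is F(r) = 3*r/2 - sin(6*r)/4.
Then F(pi/12) - F(0) = (-1/4 + pi/8) - (0) = -1/4 + pi/8.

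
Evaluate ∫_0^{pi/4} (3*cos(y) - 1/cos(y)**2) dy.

-1 + 3*sqrt(2)/2

An antiderivative is F(y) = 3*sin(y) - tan(y).
Then F(pi/4) - F(0) = (-1 + 3*sqrt(2)/2) - (0) = -1 + 3*sqrt(2)/2.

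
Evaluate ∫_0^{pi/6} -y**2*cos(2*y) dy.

Integrate by parts twice (u = y^2, dv = -cos(2*y) dy).
An antiderivative is F(y) = -y**2*sin(2*y)/2 - y*cos(2*y)/2 + sin(2*y)/4.
Then F(pi/6) - F(0) = (-pi/24 - sqrt(3)*pi**2/144 + sqrt(3)/8) - (0) = -pi/24 - sqrt(3)*pi**2/144 + sqrt(3)/8.

-pi/24 - sqrt(3)*pi**2/144 + sqrt(3)/8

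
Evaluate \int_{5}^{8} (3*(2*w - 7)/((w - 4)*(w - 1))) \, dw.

-8*log(2) + 5*log(7)

Factor the denominator: w**2 - 5*w + 4 = (w - 1)(w - 4).
Partial fractions: 3*(2*w - 7)/((w - 4)*(w - 1)) = 5/(w - 1) + 1/(w - 4).
An antiderivative is F(w) = log(w - 4) + 5*log(w - 1).
Then F(8) - F(5) = (2*log(2) + 5*log(7)) - (10*log(2)) = -8*log(2) + 5*log(7).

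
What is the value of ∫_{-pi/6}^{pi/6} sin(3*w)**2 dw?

pi/6

Use the identity sin^2(3*w) = (1 - cos(6*w))/2.
An antiderivative is F(w) = w/2 - sin(6*w)/12.
Then F(pi/6) - F(-pi/6) = (pi/12) - (-pi/12) = pi/6.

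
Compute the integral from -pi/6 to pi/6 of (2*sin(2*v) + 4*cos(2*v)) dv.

An antiderivative is F(v) = 2*sin(2*v) - cos(2*v).
Then F(pi/6) - F(-pi/6) = (-1/2 + sqrt(3)) - (-sqrt(3) - 1/2) = 2*sqrt(3).

2*sqrt(3)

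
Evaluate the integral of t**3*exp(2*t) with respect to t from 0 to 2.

Integrate by parts 3 times (u = t^3, dv = exp(2*t) dt).
An antiderivative is F(t) = (4*t**3 - 6*t**2 + 6*t - 3)*exp(2*t)/8.
Then F(2) - F(0) = (17*exp(4)/8) - (-3/8) = 3/8 + 17*exp(4)/8.

3/8 + 17*exp(4)/8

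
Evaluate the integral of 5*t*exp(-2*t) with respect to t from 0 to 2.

Integrate by parts once (u = t, dv = 5*exp(-2*t) dt).
An antiderivative is F(t) = (-10*t - 5)*exp(-2*t)/4.
Then F(2) - F(0) = (-25*exp(-4)/4) - (-5/4) = 5/4 - 25*exp(-4)/4.

5/4 - 25*exp(-4)/4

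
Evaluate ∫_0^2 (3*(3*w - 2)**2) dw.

24

Let u = 3*w - 2, so du = 3 dw. When w = 0, u = -2; when w = 2, u = 4.
The integral becomes ∫ u**2 du from -2 to 4, with antiderivative u**3/3.
Back in w: F(w) = (3*w - 2)**3/3.
Then F(2) - F(0) = (64/3) - (-8/3) = 24.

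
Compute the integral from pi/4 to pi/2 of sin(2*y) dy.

An antiderivative is F(y) = -cos(2*y)/2.
Then F(pi/2) - F(pi/4) = (1/2) - (0) = 1/2.

1/2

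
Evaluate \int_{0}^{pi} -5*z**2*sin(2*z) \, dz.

5*pi**2/2

Integrate by parts twice (u = z^2, dv = -5*sin(2*z) dz).
An antiderivative is F(z) = 5*z**2*cos(2*z)/2 - 5*z*sin(2*z)/2 - 5*cos(2*z)/4.
Then F(pi) - F(0) = (-5/4 + 5*pi**2/2) - (-5/4) = 5*pi**2/2.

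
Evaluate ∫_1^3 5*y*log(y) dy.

-10 + 45*log(3)/2

Integrate by parts once (u = ln y, dv = 5*y dy).
An antiderivative is F(y) = 5*y**2*(2*log(y) - 1)/4.
Then F(3) - F(1) = (-45/4 + 45*log(3)/2) - (-5/4) = -10 + 45*log(3)/2.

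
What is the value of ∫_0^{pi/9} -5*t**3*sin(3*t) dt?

Integrate by parts 3 times (u = t^3, dv = -5*sin(3*t) dt).
An antiderivative is F(t) = 5*t**3*cos(3*t)/3 - 5*t**2*sin(3*t)/3 - 10*t*cos(3*t)/9 + 10*sin(3*t)/27.
Then F(pi/9) - F(0) = (-5*pi/81 - 5*sqrt(3)*pi**2/486 + 5*pi**3/4374 + 5*sqrt(3)/27) - (0) = -5*pi/81 - 5*sqrt(3)*pi**2/486 + 5*pi**3/4374 + 5*sqrt(3)/27.

-5*pi/81 - 5*sqrt(3)*pi**2/486 + 5*pi**3/4374 + 5*sqrt(3)/27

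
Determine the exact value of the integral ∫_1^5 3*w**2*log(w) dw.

-124/3 + 125*log(5)

Integrate by parts once (u = ln w, dv = 3*w**2 dw).
An antiderivative is F(w) = w**3*(3*log(w) - 1)/3.
Then F(5) - F(1) = (-125/3 + 125*log(5)) - (-1/3) = -124/3 + 125*log(5).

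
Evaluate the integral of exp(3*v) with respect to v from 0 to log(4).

21

Let u = exp(v), so du = exp(v) dv. When v = 0, u = 1; when v = log(4), u = 4.
The integral becomes ∫ u**2 du from 1 to 4, with antiderivative u**3/3.
Back in v: F(v) = exp(3*v)/3.
Then F(log(4)) - F(0) = (64/3) - (1/3) = 21.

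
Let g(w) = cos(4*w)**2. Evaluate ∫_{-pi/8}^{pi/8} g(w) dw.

Use the identity cos^2(4*w) = (1 + cos(8*w))/2.
An antiderivative is F(w) = w/2 + sin(8*w)/16.
Then F(pi/8) - F(-pi/8) = (pi/16) - (-pi/16) = pi/8.

pi/8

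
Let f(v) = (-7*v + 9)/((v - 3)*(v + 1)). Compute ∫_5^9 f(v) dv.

Factor the denominator: v**2 - 2*v - 3 = (v + 1)(v - 3).
Partial fractions: (-7*v + 9)/((v - 3)*(v + 1)) = -4/(v + 1) - 3/(v - 3).
An antiderivative is F(v) = -3*log(v - 3) - 4*log(v + 1).
Then F(9) - F(5) = (-4*log(5) - 7*log(2) - 3*log(3)) - (-7*log(2) - 4*log(3)) = -4*log(5) + log(3).

-4*log(5) + log(3)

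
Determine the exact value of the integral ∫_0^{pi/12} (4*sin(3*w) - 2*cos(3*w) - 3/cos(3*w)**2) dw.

An antiderivative is F(w) = -2*sin(3*w)/3 - 4*cos(3*w)/3 - tan(3*w).
Then F(pi/12) - F(0) = (-sqrt(2) - 1) - (-4/3) = 1/3 - sqrt(2).

1/3 - sqrt(2)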